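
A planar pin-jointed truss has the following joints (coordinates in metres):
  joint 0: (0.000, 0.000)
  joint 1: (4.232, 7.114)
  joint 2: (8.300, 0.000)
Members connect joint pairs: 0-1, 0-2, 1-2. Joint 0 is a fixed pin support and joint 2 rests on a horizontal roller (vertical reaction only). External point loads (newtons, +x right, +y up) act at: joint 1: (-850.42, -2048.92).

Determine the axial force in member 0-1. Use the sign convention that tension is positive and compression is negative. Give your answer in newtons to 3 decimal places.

-2016.600

N=3 nodes, M=3 members, R=3 reactions → 2N=6, M+R=6
member 0 (0-1): L=8.2776, (cx,cy)=(0.5113,0.8594)
member 1 (0-2): L=8.3000, (cx,cy)=(1.0000,0.0000)
member 2 (1-2): L=8.1950, (cx,cy)=(0.4964,-0.8681)
solve A·x = −loads:
  F[0-1] = -2016.5995 N (compression)
  F[0-2] = +180.5841 N (tension)
  F[1-2] = -363.7862 N (compression)
  Rx@0 = +850.4200 N
  Ry@0 = +1733.1198 N
  Ry@2 = +315.8002 N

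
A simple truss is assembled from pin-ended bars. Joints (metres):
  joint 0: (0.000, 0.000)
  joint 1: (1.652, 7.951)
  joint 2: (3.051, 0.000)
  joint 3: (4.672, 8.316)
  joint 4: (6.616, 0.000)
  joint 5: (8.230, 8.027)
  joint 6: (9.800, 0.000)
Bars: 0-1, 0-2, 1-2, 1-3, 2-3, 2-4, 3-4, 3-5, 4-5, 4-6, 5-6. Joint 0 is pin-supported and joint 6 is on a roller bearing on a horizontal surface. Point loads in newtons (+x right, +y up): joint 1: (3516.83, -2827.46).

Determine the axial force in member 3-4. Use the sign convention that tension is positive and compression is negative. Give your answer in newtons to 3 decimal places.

N=7 nodes, M=11 members, R=3 reactions → 2N=14, M+R=14
member 0 (0-1): L=8.1208, (cx,cy)=(0.2034,0.9791)
member 1 (0-2): L=3.0510, (cx,cy)=(1.0000,0.0000)
member 2 (1-2): L=8.0731, (cx,cy)=(0.1733,-0.9849)
member 3 (1-3): L=3.0420, (cx,cy)=(0.9928,0.1200)
member 4 (2-3): L=8.4725, (cx,cy)=(0.1913,0.9815)
member 5 (2-4): L=3.5650, (cx,cy)=(1.0000,0.0000)
member 6 (3-4): L=8.5402, (cx,cy)=(0.2276,-0.9737)
member 7 (3-5): L=3.5697, (cx,cy)=(0.9967,-0.0810)
member 8 (4-5): L=8.1877, (cx,cy)=(0.1971,0.9804)
member 9 (4-6): L=3.1840, (cx,cy)=(1.0000,0.0000)
member 10 (5-6): L=8.1791, (cx,cy)=(0.1920,-0.9814)
solve A·x = −loads:
  F[0-1] = +513.1975 N (tension)
  F[0-2] = +3412.4312 N (tension)
  F[1-2] = -3720.7208 N (compression)
  F[1-3] = -2787.8059 N (compression)
  F[2-3] = +3733.3967 N (tension)
  F[2-4] = +2053.3746 N (tension)
  F[3-4] = -3311.2923 N (compression)
  F[3-5] = -1303.9073 N (compression)
  F[4-5] = +3288.8979 N (tension)
  F[4-6] = +651.2999 N (tension)
  F[5-6] = -3393.0225 N (compression)
  Rx@0 = -3516.8300 N
  Ry@0 = -502.4665 N
  Ry@6 = +3329.9265 N

-3311.292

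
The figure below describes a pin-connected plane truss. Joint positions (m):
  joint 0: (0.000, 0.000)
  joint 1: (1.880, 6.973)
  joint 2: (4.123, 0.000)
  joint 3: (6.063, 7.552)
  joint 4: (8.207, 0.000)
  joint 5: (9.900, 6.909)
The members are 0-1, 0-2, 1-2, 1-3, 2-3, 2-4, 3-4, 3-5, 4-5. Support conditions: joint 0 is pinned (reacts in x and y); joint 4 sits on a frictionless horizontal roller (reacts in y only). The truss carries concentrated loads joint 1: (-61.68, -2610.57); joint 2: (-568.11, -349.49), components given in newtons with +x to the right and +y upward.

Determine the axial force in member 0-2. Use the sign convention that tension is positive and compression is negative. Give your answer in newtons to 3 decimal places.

N=6 nodes, M=9 members, R=3 reactions → 2N=12, M+R=12
member 0 (0-1): L=7.2220, (cx,cy)=(0.2603,0.9655)
member 1 (0-2): L=4.1230, (cx,cy)=(1.0000,0.0000)
member 2 (1-2): L=7.3249, (cx,cy)=(0.3062,-0.9520)
member 3 (1-3): L=4.2229, (cx,cy)=(0.9906,0.1371)
member 4 (2-3): L=7.7972, (cx,cy)=(0.2488,0.9686)
member 5 (2-4): L=4.0840, (cx,cy)=(1.0000,0.0000)
member 6 (3-4): L=7.8504, (cx,cy)=(0.2731,-0.9620)
member 7 (3-5): L=3.8905, (cx,cy)=(0.9862,-0.1653)
member 8 (4-5): L=7.1134, (cx,cy)=(0.2380,0.9713)
solve A·x = −loads:
  F[0-1] = -2318.8251 N (compression)
  F[0-2] = -26.1625 N (compression)
  F[1-2] = -449.2443 N (compression)
  F[1-3] = -408.2368 N (compression)
  F[2-3] = +802.3860 N (tension)
  F[2-4] = +204.7418 N (tension)
  F[3-4] = -749.6798 N (compression)
  F[3-5] = -0.0000 N (tension)
  F[4-5] = +0.0000 N (tension)
  Rx@0 = +629.7900 N
  Ry@0 = +2238.8800 N
  Ry@4 = +721.1800 N

-26.163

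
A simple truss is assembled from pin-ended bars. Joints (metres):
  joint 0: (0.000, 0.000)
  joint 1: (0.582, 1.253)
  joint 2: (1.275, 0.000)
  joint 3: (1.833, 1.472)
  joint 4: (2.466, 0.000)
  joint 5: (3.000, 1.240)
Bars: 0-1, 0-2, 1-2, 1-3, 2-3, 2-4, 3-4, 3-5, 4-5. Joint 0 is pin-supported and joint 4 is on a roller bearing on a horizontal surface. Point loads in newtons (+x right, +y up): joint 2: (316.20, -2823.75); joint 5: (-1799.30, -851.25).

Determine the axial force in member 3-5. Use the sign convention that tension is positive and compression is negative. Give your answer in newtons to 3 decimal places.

N=6 nodes, M=9 members, R=3 reactions → 2N=12, M+R=12
member 0 (0-1): L=1.3816, (cx,cy)=(0.4213,0.9069)
member 1 (0-2): L=1.2750, (cx,cy)=(1.0000,0.0000)
member 2 (1-2): L=1.4319, (cx,cy)=(0.4840,-0.8751)
member 3 (1-3): L=1.2700, (cx,cy)=(0.9850,0.1724)
member 4 (2-3): L=1.5742, (cx,cy)=(0.3545,0.9351)
member 5 (2-4): L=1.1910, (cx,cy)=(1.0000,0.0000)
member 6 (3-4): L=1.6023, (cx,cy)=(0.3950,-0.9187)
member 7 (3-5): L=1.1898, (cx,cy)=(0.9808,-0.1950)
member 8 (4-5): L=1.3501, (cx,cy)=(0.3955,0.9185)
solve A·x = −loads:
  F[0-1] = -2298.0637 N (compression)
  F[0-2] = -515.0173 N (compression)
  F[1-2] = +1994.9210 N (tension)
  F[1-3] = -1962.9928 N (compression)
  F[2-3] = +1152.8957 N (tension)
  F[2-4] = -274.3705 N (compression)
  F[3-4] = -519.4327 N (compression)
  F[3-5] = -1345.5544 N (compression)
  F[4-5] = -1212.4858 N (compression)
  Rx@0 = +1483.1000 N
  Ry@0 = +2084.2055 N
  Ry@4 = +1590.7945 N

-1345.554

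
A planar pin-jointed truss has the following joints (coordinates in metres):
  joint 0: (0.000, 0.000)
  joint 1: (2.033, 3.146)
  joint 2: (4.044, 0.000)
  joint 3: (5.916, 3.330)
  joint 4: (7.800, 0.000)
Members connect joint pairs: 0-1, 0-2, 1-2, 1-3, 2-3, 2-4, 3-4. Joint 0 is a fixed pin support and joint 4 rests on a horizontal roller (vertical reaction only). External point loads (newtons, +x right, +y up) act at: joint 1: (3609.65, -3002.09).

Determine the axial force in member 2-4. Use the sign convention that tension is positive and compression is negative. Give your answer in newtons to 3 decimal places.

1266.387

N=5 nodes, M=7 members, R=3 reactions → 2N=10, M+R=10
member 0 (0-1): L=3.7457, (cx,cy)=(0.5428,0.8399)
member 1 (0-2): L=4.0440, (cx,cy)=(1.0000,0.0000)
member 2 (1-2): L=3.7338, (cx,cy)=(0.5386,-0.8426)
member 3 (1-3): L=3.8874, (cx,cy)=(0.9989,0.0473)
member 4 (2-3): L=3.8201, (cx,cy)=(0.4900,0.8717)
member 5 (2-4): L=3.7560, (cx,cy)=(1.0000,0.0000)
member 6 (3-4): L=3.8260, (cx,cy)=(0.4924,-0.8704)
solve A·x = −loads:
  F[0-1] = -909.3190 N (compression)
  F[0-2] = +4103.1856 N (tension)
  F[1-2] = -2802.4684 N (compression)
  F[1-3] = -2596.7146 N (compression)
  F[2-3] = +2708.8063 N (tension)
  F[2-4] = +1266.3875 N (tension)
  F[3-4] = -2571.7684 N (compression)
  Rx@0 = -3609.6500 N
  Ry@0 = +763.7300 N
  Ry@4 = +2238.3600 N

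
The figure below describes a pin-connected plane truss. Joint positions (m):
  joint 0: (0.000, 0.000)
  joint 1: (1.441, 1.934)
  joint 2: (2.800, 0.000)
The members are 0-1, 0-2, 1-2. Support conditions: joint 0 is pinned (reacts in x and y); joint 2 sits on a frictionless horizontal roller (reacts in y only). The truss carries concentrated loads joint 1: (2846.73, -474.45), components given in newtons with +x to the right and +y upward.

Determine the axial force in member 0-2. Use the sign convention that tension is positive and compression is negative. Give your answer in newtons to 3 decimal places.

N=3 nodes, M=3 members, R=3 reactions → 2N=6, M+R=6
member 0 (0-1): L=2.4118, (cx,cy)=(0.5975,0.8019)
member 1 (0-2): L=2.8000, (cx,cy)=(1.0000,0.0000)
member 2 (1-2): L=2.3637, (cx,cy)=(0.5749,-0.8182)
solve A·x = −loads:
  F[0-1] = +2164.8935 N (tension)
  F[0-2] = +1553.2579 N (tension)
  F[1-2] = -2701.6100 N (compression)
  Rx@0 = -2846.7300 N
  Ry@0 = -1735.9994 N
  Ry@2 = +2210.4494 N

1553.258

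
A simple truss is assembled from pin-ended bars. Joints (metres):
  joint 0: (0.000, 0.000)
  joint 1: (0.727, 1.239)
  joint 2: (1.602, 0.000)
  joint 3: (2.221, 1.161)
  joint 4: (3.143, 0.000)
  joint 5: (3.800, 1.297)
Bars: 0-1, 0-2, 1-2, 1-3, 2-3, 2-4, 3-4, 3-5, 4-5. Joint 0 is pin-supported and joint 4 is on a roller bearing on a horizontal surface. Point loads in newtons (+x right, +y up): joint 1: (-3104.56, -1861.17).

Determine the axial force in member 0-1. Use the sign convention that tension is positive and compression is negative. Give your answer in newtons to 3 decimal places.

-3077.738

N=6 nodes, M=9 members, R=3 reactions → 2N=12, M+R=12
member 0 (0-1): L=1.4365, (cx,cy)=(0.5061,0.8625)
member 1 (0-2): L=1.6020, (cx,cy)=(1.0000,0.0000)
member 2 (1-2): L=1.5168, (cx,cy)=(0.5769,-0.8168)
member 3 (1-3): L=1.4960, (cx,cy)=(0.9986,-0.0521)
member 4 (2-3): L=1.3157, (cx,cy)=(0.4705,0.8824)
member 5 (2-4): L=1.5410, (cx,cy)=(1.0000,0.0000)
member 6 (3-4): L=1.4826, (cx,cy)=(0.6219,-0.7831)
member 7 (3-5): L=1.5848, (cx,cy)=(0.9963,0.0858)
member 8 (4-5): L=1.4539, (cx,cy)=(0.4519,0.8921)
solve A·x = −loads:
  F[0-1] = -3077.7383 N (compression)
  F[0-2] = -1546.9882 N (compression)
  F[1-2] = +905.7542 N (tension)
  F[1-3] = +1025.8862 N (tension)
  F[2-3] = -838.4438 N (compression)
  F[2-4] = -630.0283 N (compression)
  F[3-4] = +1013.0794 N (tension)
  F[3-5] = -0.0000 N (compression)
  F[4-5] = +0.0000 N (tension)
  Rx@0 = +3104.5600 N
  Ry@0 = +2654.5137 N
  Ry@4 = -793.3437 N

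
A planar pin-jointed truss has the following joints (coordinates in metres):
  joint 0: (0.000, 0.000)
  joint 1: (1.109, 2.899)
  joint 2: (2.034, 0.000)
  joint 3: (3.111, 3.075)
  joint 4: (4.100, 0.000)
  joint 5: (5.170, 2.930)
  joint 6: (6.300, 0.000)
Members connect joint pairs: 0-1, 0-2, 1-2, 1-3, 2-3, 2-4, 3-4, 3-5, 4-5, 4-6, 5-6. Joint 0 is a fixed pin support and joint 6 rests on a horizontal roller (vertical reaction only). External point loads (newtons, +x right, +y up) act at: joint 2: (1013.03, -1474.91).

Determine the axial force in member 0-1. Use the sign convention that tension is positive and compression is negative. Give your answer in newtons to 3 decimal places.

N=7 nodes, M=11 members, R=3 reactions → 2N=14, M+R=14
member 0 (0-1): L=3.1039, (cx,cy)=(0.3573,0.9340)
member 1 (0-2): L=2.0340, (cx,cy)=(1.0000,0.0000)
member 2 (1-2): L=3.0430, (cx,cy)=(0.3040,-0.9527)
member 3 (1-3): L=2.0097, (cx,cy)=(0.9962,0.0876)
member 4 (2-3): L=3.2582, (cx,cy)=(0.3306,0.9438)
member 5 (2-4): L=2.0660, (cx,cy)=(1.0000,0.0000)
member 6 (3-4): L=3.2301, (cx,cy)=(0.3062,-0.9520)
member 7 (3-5): L=2.0641, (cx,cy)=(0.9975,-0.0702)
member 8 (4-5): L=3.1193, (cx,cy)=(0.3430,0.9393)
member 9 (4-6): L=2.2000, (cx,cy)=(1.0000,0.0000)
member 10 (5-6): L=3.1404, (cx,cy)=(0.3598,-0.9330)
solve A·x = −loads:
  F[0-1] = -1069.3079 N (compression)
  F[0-2] = +1395.0879 N (tension)
  F[1-2] = +985.4346 N (tension)
  F[1-3] = -684.2359 N (compression)
  F[2-3] = +568.0381 N (tension)
  F[2-4] = +493.8389 N (tension)
  F[3-4] = -474.4220 N (compression)
  F[3-5] = -349.4439 N (compression)
  F[4-5] = +480.8107 N (tension)
  F[4-6] = +183.6482 N (tension)
  F[5-6] = -510.3715 N (compression)
  Rx@0 = -1013.0300 N
  Ry@0 = +998.7248 N
  Ry@6 = +476.1852 N

-1069.308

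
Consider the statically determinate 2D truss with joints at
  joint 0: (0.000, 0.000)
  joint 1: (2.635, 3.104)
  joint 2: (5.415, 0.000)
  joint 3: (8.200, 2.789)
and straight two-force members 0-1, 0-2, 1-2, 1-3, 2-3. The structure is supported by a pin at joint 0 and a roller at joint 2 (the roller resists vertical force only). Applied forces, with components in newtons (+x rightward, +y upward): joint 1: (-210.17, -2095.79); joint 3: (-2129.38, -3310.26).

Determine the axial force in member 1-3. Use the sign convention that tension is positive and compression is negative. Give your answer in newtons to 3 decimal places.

1114.993

N=4 nodes, M=5 members, R=3 reactions → 2N=8, M+R=8
member 0 (0-1): L=4.0716, (cx,cy)=(0.6472,0.7624)
member 1 (0-2): L=5.4150, (cx,cy)=(1.0000,0.0000)
member 2 (1-2): L=4.1669, (cx,cy)=(0.6672,-0.7449)
member 3 (1-3): L=5.5739, (cx,cy)=(0.9984,-0.0565)
member 4 (2-3): L=3.9414, (cx,cy)=(0.7066,0.7076)
solve A·x = −loads:
  F[0-1] = -774.7889 N (compression)
  F[0-2] = -1838.1349 N (compression)
  F[1-2] = -2105.1275 N (compression)
  F[1-3] = +1114.9928 N (tension)
  F[2-3] = -4589.0103 N (compression)
  Rx@0 = +2339.5500 N
  Ry@0 = +590.6612 N
  Ry@2 = +4815.3888 N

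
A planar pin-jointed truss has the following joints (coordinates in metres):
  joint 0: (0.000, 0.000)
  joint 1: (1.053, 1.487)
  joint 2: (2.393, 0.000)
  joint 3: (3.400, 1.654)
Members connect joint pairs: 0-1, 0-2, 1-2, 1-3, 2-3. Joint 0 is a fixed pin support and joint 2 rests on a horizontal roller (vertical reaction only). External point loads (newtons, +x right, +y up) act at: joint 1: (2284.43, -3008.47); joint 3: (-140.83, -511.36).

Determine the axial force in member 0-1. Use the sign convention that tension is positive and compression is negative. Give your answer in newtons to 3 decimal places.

-180.445

N=4 nodes, M=5 members, R=3 reactions → 2N=8, M+R=8
member 0 (0-1): L=1.8221, (cx,cy)=(0.5779,0.8161)
member 1 (0-2): L=2.3930, (cx,cy)=(1.0000,0.0000)
member 2 (1-2): L=2.0017, (cx,cy)=(0.6694,-0.7429)
member 3 (1-3): L=2.3529, (cx,cy)=(0.9975,0.0710)
member 4 (2-3): L=1.9364, (cx,cy)=(0.5200,0.8541)
solve A·x = −loads:
  F[0-1] = -180.4449 N (compression)
  F[0-2] = +2247.8810 N (tension)
  F[1-2] = -3834.4814 N (compression)
  F[1-3] = +178.6711 N (tension)
  F[2-3] = -613.5246 N (compression)
  Rx@0 = -2143.6000 N
  Ry@0 = +147.2610 N
  Ry@2 = +3372.5690 N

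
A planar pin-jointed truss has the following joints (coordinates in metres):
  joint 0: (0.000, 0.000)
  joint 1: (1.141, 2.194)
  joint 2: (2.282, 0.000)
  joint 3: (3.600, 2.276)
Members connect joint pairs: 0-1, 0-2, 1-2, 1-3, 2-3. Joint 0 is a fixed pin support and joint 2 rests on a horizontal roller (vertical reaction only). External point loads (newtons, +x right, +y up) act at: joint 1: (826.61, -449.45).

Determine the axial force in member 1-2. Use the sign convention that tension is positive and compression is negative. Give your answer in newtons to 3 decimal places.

-1149.078

N=4 nodes, M=5 members, R=3 reactions → 2N=8, M+R=8
member 0 (0-1): L=2.4730, (cx,cy)=(0.4614,0.8872)
member 1 (0-2): L=2.2820, (cx,cy)=(1.0000,0.0000)
member 2 (1-2): L=2.4730, (cx,cy)=(0.4614,-0.8872)
member 3 (1-3): L=2.4604, (cx,cy)=(0.9994,0.0333)
member 4 (2-3): L=2.6301, (cx,cy)=(0.5011,0.8654)
solve A·x = −loads:
  F[0-1] = +642.4827 N (tension)
  F[0-2] = +530.1743 N (tension)
  F[1-2] = -1149.0783 N (compression)
  F[1-3] = +0.0000 N (tension)
  F[2-3] = +0.0000 N (tension)
  Rx@0 = -826.6100 N
  Ry@0 = -570.0087 N
  Ry@2 = +1019.4587 N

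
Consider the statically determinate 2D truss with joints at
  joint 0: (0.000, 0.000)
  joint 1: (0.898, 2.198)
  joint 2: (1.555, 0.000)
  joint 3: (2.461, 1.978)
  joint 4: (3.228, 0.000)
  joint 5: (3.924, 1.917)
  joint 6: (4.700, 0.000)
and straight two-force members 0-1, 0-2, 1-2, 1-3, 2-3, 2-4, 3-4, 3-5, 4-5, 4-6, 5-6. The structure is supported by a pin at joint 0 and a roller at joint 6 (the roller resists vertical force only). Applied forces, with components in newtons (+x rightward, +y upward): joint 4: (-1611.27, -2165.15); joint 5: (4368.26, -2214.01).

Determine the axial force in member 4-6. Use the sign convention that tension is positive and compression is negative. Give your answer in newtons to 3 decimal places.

N=7 nodes, M=11 members, R=3 reactions → 2N=14, M+R=14
member 0 (0-1): L=2.3744, (cx,cy)=(0.3782,0.9257)
member 1 (0-2): L=1.5550, (cx,cy)=(1.0000,0.0000)
member 2 (1-2): L=2.2941, (cx,cy)=(0.2864,-0.9581)
member 3 (1-3): L=1.5784, (cx,cy)=(0.9902,-0.1394)
member 4 (2-3): L=2.1756, (cx,cy)=(0.4164,0.9092)
member 5 (2-4): L=1.6730, (cx,cy)=(1.0000,0.0000)
member 6 (3-4): L=2.1215, (cx,cy)=(0.3615,-0.9324)
member 7 (3-5): L=1.4643, (cx,cy)=(0.9991,-0.0417)
member 8 (4-5): L=2.0394, (cx,cy)=(0.3413,0.9400)
member 9 (4-6): L=1.4720, (cx,cy)=(1.0000,0.0000)
member 10 (5-6): L=2.0681, (cx,cy)=(0.3752,-0.9269)
solve A·x = −loads:
  F[0-1] = +797.2580 N (tension)
  F[0-2] = +2455.4619 N (tension)
  F[1-2] = -850.3787 N (compression)
  F[1-3] = +550.4392 N (tension)
  F[2-3] = +896.1611 N (tension)
  F[2-4] = +1838.7326 N (tension)
  F[3-4] = -846.3309 N (compression)
  F[3-5] = +1225.3004 N (tension)
  F[4-5] = +3142.9182 N (tension)
  F[4-6] = +2071.4378 N (tension)
  F[5-6] = -5520.5595 N (compression)
  Rx@0 = -2756.9900 N
  Ry@0 = -738.0387 N
  Ry@6 = +5117.1987 N

2071.438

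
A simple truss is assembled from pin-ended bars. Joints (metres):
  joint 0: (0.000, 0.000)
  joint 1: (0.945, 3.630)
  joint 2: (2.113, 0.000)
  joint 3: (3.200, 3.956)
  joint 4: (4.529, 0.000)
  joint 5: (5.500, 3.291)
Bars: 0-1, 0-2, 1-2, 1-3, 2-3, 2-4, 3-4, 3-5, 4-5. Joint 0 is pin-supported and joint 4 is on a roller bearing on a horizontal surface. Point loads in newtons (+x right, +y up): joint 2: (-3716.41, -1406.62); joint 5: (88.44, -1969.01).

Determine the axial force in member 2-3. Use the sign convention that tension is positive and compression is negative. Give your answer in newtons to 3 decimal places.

N=6 nodes, M=9 members, R=3 reactions → 2N=12, M+R=12
member 0 (0-1): L=3.7510, (cx,cy)=(0.2519,0.9677)
member 1 (0-2): L=2.1130, (cx,cy)=(1.0000,0.0000)
member 2 (1-2): L=3.8133, (cx,cy)=(0.3063,-0.9519)
member 3 (1-3): L=2.2784, (cx,cy)=(0.9897,0.1431)
member 4 (2-3): L=4.1026, (cx,cy)=(0.2650,0.9643)
member 5 (2-4): L=2.4160, (cx,cy)=(1.0000,0.0000)
member 6 (3-4): L=4.1733, (cx,cy)=(0.3185,-0.9479)
member 7 (3-5): L=2.3942, (cx,cy)=(0.9607,-0.2778)
member 8 (4-5): L=3.4313, (cx,cy)=(0.2830,0.9591)
solve A·x = −loads:
  F[0-1] = -272.7475 N (compression)
  F[0-2] = -3559.2558 N (compression)
  F[1-2] = +254.9808 N (tension)
  F[1-3] = -148.3405 N (compression)
  F[2-3] = +1207.0323 N (tension)
  F[2-4] = -84.5520 N (compression)
  F[3-4] = -1393.5498 N (compression)
  F[3-5] = +642.0381 N (tension)
  F[4-5] = -1866.9972 N (compression)
  Rx@0 = +3627.9700 N
  Ry@0 = +263.9499 N
  Ry@4 = +3111.6801 N

1207.032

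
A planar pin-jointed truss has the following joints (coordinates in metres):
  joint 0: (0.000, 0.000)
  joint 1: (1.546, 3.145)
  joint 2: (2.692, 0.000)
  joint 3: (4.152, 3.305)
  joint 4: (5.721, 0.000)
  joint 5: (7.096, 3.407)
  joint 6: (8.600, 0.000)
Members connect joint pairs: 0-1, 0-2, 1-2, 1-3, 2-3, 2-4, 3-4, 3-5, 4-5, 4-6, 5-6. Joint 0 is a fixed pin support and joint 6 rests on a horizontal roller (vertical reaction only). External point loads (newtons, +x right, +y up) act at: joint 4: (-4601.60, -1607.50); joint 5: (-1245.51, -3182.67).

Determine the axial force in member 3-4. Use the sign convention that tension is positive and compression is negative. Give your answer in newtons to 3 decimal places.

N=7 nodes, M=11 members, R=3 reactions → 2N=14, M+R=14
member 0 (0-1): L=3.5044, (cx,cy)=(0.4412,0.8974)
member 1 (0-2): L=2.6920, (cx,cy)=(1.0000,0.0000)
member 2 (1-2): L=3.3473, (cx,cy)=(0.3424,-0.9396)
member 3 (1-3): L=2.6109, (cx,cy)=(0.9981,0.0613)
member 4 (2-3): L=3.6131, (cx,cy)=(0.4041,0.9147)
member 5 (2-4): L=3.0290, (cx,cy)=(1.0000,0.0000)
member 6 (3-4): L=3.6585, (cx,cy)=(0.4289,-0.9034)
member 7 (3-5): L=2.9458, (cx,cy)=(0.9994,0.0346)
member 8 (4-5): L=3.6740, (cx,cy)=(0.3743,0.9273)
member 9 (4-6): L=2.8790, (cx,cy)=(1.0000,0.0000)
member 10 (5-6): L=3.7242, (cx,cy)=(0.4038,-0.9148)
solve A·x = −loads:
  F[0-1] = -1769.6734 N (compression)
  F[0-2] = -5066.4117 N (compression)
  F[1-2] = +1603.4245 N (tension)
  F[1-3] = -1332.1612 N (compression)
  F[2-3] = -1646.9740 N (compression)
  F[2-4] = -3851.9383 N (compression)
  F[3-4] = +1654.3091 N (tension)
  F[3-5] = -2706.2644 N (compression)
  F[4-5] = +121.9057 N (tension)
  F[4-6] = +1413.5081 N (tension)
  F[5-6] = -3500.1242 N (compression)
  Rx@0 = +5847.1100 N
  Ry@0 = +1588.1606 N
  Ry@6 = +3202.0094 N

1654.309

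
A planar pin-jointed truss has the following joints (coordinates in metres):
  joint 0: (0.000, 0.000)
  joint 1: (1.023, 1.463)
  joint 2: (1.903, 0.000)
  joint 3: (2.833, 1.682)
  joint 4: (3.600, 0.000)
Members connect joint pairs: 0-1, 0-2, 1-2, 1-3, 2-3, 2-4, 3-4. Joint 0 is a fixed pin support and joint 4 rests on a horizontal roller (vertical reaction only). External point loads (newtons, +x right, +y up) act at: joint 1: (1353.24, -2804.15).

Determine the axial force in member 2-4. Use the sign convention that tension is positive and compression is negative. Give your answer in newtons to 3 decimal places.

N=5 nodes, M=7 members, R=3 reactions → 2N=10, M+R=10
member 0 (0-1): L=1.7852, (cx,cy)=(0.5730,0.8195)
member 1 (0-2): L=1.9030, (cx,cy)=(1.0000,0.0000)
member 2 (1-2): L=1.7073, (cx,cy)=(0.5154,-0.8569)
member 3 (1-3): L=1.8232, (cx,cy)=(0.9928,0.1201)
member 4 (2-3): L=1.9220, (cx,cy)=(0.4839,0.8751)
member 5 (2-4): L=1.6970, (cx,cy)=(1.0000,0.0000)
member 6 (3-4): L=1.8486, (cx,cy)=(0.4149,-0.9099)
solve A·x = −loads:
  F[0-1] = -1778.3093 N (compression)
  F[0-2] = +2372.2979 N (tension)
  F[1-2] = -1777.2664 N (compression)
  F[1-3] = -1466.8390 N (compression)
  F[2-3] = +1740.2781 N (tension)
  F[2-4] = +614.1416 N (tension)
  F[3-4] = -1480.2050 N (compression)
  Rx@0 = -1353.2400 N
  Ry@0 = +1457.3623 N
  Ry@4 = +1346.7877 N

614.142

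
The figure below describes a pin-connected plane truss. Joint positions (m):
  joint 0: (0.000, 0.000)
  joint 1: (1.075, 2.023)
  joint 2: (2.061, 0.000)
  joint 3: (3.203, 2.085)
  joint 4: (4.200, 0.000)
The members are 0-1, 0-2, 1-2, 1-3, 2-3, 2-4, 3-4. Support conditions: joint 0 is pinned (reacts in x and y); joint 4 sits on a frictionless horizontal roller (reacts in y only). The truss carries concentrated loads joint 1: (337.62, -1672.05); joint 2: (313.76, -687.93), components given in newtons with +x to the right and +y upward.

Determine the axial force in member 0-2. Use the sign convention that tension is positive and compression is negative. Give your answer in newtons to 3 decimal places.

N=5 nodes, M=7 members, R=3 reactions → 2N=10, M+R=10
member 0 (0-1): L=2.2909, (cx,cy)=(0.4693,0.8831)
member 1 (0-2): L=2.0610, (cx,cy)=(1.0000,0.0000)
member 2 (1-2): L=2.2505, (cx,cy)=(0.4381,-0.8989)
member 3 (1-3): L=2.1289, (cx,cy)=(0.9996,0.0291)
member 4 (2-3): L=2.3773, (cx,cy)=(0.4804,0.8771)
member 5 (2-4): L=2.1390, (cx,cy)=(1.0000,0.0000)
member 6 (3-4): L=2.3111, (cx,cy)=(0.4314,-0.9022)
solve A·x = −loads:
  F[0-1] = -1621.4182 N (compression)
  F[0-2] = +1412.2321 N (tension)
  F[1-2] = -298.6106 N (compression)
  F[1-3] = -968.0536 N (compression)
  F[2-3] = +1090.4123 N (tension)
  F[2-4] = +443.8264 N (tension)
  F[3-4] = -1028.8186 N (compression)
  Rx@0 = -651.3800 N
  Ry@0 = +1431.8174 N
  Ry@4 = +928.1626 N

1412.232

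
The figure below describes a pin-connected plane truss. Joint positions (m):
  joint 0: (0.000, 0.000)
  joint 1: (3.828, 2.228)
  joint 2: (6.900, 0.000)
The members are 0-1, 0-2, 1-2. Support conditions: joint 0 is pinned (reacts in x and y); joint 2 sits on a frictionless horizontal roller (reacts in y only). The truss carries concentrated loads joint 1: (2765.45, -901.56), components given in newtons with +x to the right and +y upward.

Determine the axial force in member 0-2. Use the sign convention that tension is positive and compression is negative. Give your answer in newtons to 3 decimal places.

1920.868

N=3 nodes, M=3 members, R=3 reactions → 2N=6, M+R=6
member 0 (0-1): L=4.4292, (cx,cy)=(0.8643,0.5030)
member 1 (0-2): L=6.9000, (cx,cy)=(1.0000,0.0000)
member 2 (1-2): L=3.7949, (cx,cy)=(0.8095,-0.5871)
solve A·x = −loads:
  F[0-1] = +977.2202 N (tension)
  F[0-2] = +1920.8681 N (tension)
  F[1-2] = -2372.8768 N (compression)
  Rx@0 = -2765.4500 N
  Ry@0 = -491.5696 N
  Ry@2 = +1393.1296 N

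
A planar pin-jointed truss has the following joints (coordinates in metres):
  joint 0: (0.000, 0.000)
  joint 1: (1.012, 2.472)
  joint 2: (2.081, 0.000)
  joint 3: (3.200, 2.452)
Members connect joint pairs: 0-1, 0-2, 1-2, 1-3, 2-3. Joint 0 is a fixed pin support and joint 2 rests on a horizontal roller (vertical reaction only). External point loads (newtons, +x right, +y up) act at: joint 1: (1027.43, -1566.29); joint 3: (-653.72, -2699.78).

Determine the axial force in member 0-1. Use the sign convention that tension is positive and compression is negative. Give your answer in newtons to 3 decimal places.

1185.740

N=4 nodes, M=5 members, R=3 reactions → 2N=8, M+R=8
member 0 (0-1): L=2.6711, (cx,cy)=(0.3789,0.9255)
member 1 (0-2): L=2.0810, (cx,cy)=(1.0000,0.0000)
member 2 (1-2): L=2.6932, (cx,cy)=(0.3969,-0.9179)
member 3 (1-3): L=2.1881, (cx,cy)=(1.0000,-0.0091)
member 4 (2-3): L=2.6953, (cx,cy)=(0.4152,0.9097)
solve A·x = −loads:
  F[0-1] = +1185.7403 N (tension)
  F[0-2] = -75.5268 N (compression)
  F[1-2] = -2907.7627 N (compression)
  F[1-3] = +575.9789 N (tension)
  F[2-3] = -2961.8428 N (compression)
  Rx@0 = -373.7100 N
  Ry@0 = -1097.3452 N
  Ry@2 = +5363.4152 N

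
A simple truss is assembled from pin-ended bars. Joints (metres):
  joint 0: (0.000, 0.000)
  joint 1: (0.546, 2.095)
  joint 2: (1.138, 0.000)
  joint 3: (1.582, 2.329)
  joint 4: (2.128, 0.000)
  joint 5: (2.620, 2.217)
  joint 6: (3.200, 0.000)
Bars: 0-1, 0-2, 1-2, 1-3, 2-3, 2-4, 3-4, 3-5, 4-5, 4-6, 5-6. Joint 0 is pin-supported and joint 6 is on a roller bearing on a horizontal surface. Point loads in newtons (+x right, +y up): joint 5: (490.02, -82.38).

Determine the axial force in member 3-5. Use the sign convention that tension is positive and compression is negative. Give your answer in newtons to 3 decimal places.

N=7 nodes, M=11 members, R=3 reactions → 2N=14, M+R=14
member 0 (0-1): L=2.1650, (cx,cy)=(0.2522,0.9677)
member 1 (0-2): L=1.1380, (cx,cy)=(1.0000,0.0000)
member 2 (1-2): L=2.1770, (cx,cy)=(0.2719,-0.9623)
member 3 (1-3): L=1.0621, (cx,cy)=(0.9754,0.2203)
member 4 (2-3): L=2.3709, (cx,cy)=(0.1873,0.9823)
member 5 (2-4): L=0.9900, (cx,cy)=(1.0000,0.0000)
member 6 (3-4): L=2.3921, (cx,cy)=(0.2282,-0.9736)
member 7 (3-5): L=1.0440, (cx,cy)=(0.9942,-0.1073)
member 8 (4-5): L=2.2709, (cx,cy)=(0.2167,0.9762)
member 9 (4-6): L=1.0720, (cx,cy)=(1.0000,0.0000)
member 10 (5-6): L=2.2916, (cx,cy)=(0.2531,-0.9674)
solve A·x = −loads:
  F[0-1] = +335.4021 N (tension)
  F[0-2] = +405.4328 N (tension)
  F[1-2] = -298.3724 N (compression)
  F[1-3] = +169.8981 N (tension)
  F[2-3] = +292.3000 N (tension)
  F[2-4] = +269.5585 N (tension)
  F[3-4] = -367.0784 N (compression)
  F[3-5] = +306.0120 N (tension)
  F[4-5] = +366.0835 N (tension)
  F[4-6] = +106.4617 N (tension)
  F[5-6] = -420.6361 N (compression)
  Rx@0 = -490.0200 N
  Ry@0 = -324.5606 N
  Ry@6 = +406.9406 N

306.012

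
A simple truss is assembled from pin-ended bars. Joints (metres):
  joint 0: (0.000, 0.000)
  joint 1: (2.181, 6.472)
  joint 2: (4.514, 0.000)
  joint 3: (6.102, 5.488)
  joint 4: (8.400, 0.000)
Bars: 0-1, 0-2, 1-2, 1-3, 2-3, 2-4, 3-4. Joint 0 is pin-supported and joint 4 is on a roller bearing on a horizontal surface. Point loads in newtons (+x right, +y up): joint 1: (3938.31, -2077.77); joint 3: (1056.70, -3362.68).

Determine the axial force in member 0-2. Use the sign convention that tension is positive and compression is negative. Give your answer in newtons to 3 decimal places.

4568.203

N=5 nodes, M=7 members, R=3 reactions → 2N=10, M+R=10
member 0 (0-1): L=6.8296, (cx,cy)=(0.3193,0.9476)
member 1 (0-2): L=4.5140, (cx,cy)=(1.0000,0.0000)
member 2 (1-2): L=6.8797, (cx,cy)=(0.3391,-0.9407)
member 3 (1-3): L=4.0426, (cx,cy)=(0.9699,-0.2434)
member 4 (2-3): L=5.7131, (cx,cy)=(0.2780,0.9606)
member 5 (2-4): L=3.8860, (cx,cy)=(1.0000,0.0000)
member 6 (3-4): L=5.9497, (cx,cy)=(0.3862,-0.9224)
solve A·x = −loads:
  F[0-1] = +1336.5078 N (tension)
  F[0-2] = +4568.2031 N (tension)
  F[1-2] = -2878.6152 N (compression)
  F[1-3] = -2613.9365 N (compression)
  F[2-3] = +2819.1332 N (tension)
  F[2-4] = +2808.4242 N (tension)
  F[3-4] = -7271.2295 N (compression)
  Rx@0 = -4995.0100 N
  Ry@0 = -1266.5264 N
  Ry@4 = +6706.9764 N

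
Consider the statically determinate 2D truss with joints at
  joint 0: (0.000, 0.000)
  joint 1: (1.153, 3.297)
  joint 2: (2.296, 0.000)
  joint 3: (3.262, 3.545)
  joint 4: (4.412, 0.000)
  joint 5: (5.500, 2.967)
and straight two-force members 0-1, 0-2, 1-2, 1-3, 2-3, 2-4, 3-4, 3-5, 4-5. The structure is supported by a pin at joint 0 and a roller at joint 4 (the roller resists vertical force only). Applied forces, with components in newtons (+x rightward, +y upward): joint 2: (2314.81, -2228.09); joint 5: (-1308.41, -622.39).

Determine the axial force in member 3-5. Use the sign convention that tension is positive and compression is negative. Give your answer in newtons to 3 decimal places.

N=6 nodes, M=9 members, R=3 reactions → 2N=12, M+R=12
member 0 (0-1): L=3.4928, (cx,cy)=(0.3301,0.9439)
member 1 (0-2): L=2.2960, (cx,cy)=(1.0000,0.0000)
member 2 (1-2): L=3.4895, (cx,cy)=(0.3276,-0.9448)
member 3 (1-3): L=2.1235, (cx,cy)=(0.9932,0.1168)
member 4 (2-3): L=3.6743, (cx,cy)=(0.2629,0.9648)
member 5 (2-4): L=2.1160, (cx,cy)=(1.0000,0.0000)
member 6 (3-4): L=3.7269, (cx,cy)=(0.3086,-0.9512)
member 7 (3-5): L=2.3114, (cx,cy)=(0.9682,-0.2501)
member 8 (4-5): L=3.1602, (cx,cy)=(0.3443,0.9389)
solve A·x = −loads:
  F[0-1] = -1901.5953 N (compression)
  F[0-2] = +1634.1320 N (tension)
  F[1-2] = +1750.3248 N (tension)
  F[1-3] = -1209.3324 N (compression)
  F[2-3] = +595.2673 N (tension)
  F[2-4] = -263.8548 N (compression)
  F[3-4] = -187.3978 N (compression)
  F[3-5] = -1019.1068 N (compression)
  F[4-5] = -934.3495 N (compression)
  Rx@0 = -1006.4000 N
  Ry@0 = +1794.9979 N
  Ry@4 = +1055.4821 N

-1019.107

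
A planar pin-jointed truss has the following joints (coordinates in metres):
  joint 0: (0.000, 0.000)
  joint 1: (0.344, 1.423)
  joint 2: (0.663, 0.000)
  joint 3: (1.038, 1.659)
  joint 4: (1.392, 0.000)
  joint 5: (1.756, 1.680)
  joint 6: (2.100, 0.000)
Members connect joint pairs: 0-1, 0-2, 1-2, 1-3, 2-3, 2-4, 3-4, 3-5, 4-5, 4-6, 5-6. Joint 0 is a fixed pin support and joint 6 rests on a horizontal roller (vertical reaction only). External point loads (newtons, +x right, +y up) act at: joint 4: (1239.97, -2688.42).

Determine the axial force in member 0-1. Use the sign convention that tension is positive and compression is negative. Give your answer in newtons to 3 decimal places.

-932.490

N=7 nodes, M=11 members, R=3 reactions → 2N=14, M+R=14
member 0 (0-1): L=1.4640, (cx,cy)=(0.2350,0.9720)
member 1 (0-2): L=0.6630, (cx,cy)=(1.0000,0.0000)
member 2 (1-2): L=1.4583, (cx,cy)=(0.2187,-0.9758)
member 3 (1-3): L=0.7330, (cx,cy)=(0.9468,0.3220)
member 4 (2-3): L=1.7009, (cx,cy)=(0.2205,0.9754)
member 5 (2-4): L=0.7290, (cx,cy)=(1.0000,0.0000)
member 6 (3-4): L=1.6963, (cx,cy)=(0.2087,-0.9780)
member 7 (3-5): L=0.7183, (cx,cy)=(0.9996,0.0292)
member 8 (4-5): L=1.7190, (cx,cy)=(0.2118,0.9773)
member 9 (4-6): L=0.7080, (cx,cy)=(1.0000,0.0000)
member 10 (5-6): L=1.7149, (cx,cy)=(0.2006,-0.9797)
solve A·x = −loads:
  F[0-1] = -932.4899 N (compression)
  F[0-2] = +1459.0812 N (tension)
  F[1-2] = +792.1315 N (tension)
  F[1-3] = -414.4533 N (compression)
  F[2-3] = -792.4482 N (compression)
  F[2-4] = +1807.0731 N (tension)
  F[3-4] = +904.1835 N (tension)
  F[3-5] = -756.1146 N (compression)
  F[4-5] = +1846.0053 N (tension)
  F[4-6] = +364.8936 N (tension)
  F[5-6] = -1819.0130 N (compression)
  Rx@0 = -1239.9700 N
  Ry@0 = +906.3816 N
  Ry@6 = +1782.0384 N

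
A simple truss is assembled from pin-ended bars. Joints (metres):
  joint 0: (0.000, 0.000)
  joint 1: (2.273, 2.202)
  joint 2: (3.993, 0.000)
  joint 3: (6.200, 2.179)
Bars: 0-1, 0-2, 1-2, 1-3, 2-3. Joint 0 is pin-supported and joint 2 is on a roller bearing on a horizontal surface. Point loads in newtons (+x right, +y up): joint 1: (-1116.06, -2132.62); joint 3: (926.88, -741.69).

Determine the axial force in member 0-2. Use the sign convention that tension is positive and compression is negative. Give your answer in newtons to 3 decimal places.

N=4 nodes, M=5 members, R=3 reactions → 2N=8, M+R=8
member 0 (0-1): L=3.1647, (cx,cy)=(0.7182,0.6958)
member 1 (0-2): L=3.9930, (cx,cy)=(1.0000,0.0000)
member 2 (1-2): L=2.7941, (cx,cy)=(0.6156,-0.7881)
member 3 (1-3): L=3.9271, (cx,cy)=(1.0000,-0.0059)
member 4 (2-3): L=3.1014, (cx,cy)=(0.7116,0.7026)
solve A·x = −loads:
  F[0-1] = -888.6952 N (compression)
  F[0-2] = +449.1123 N (tension)
  F[1-2] = -1933.8630 N (compression)
  F[1-3] = +1668.2332 N (tension)
  F[2-3] = -1041.7621 N (compression)
  Rx@0 = +189.1800 N
  Ry@0 = +618.3544 N
  Ry@2 = +2255.9556 N

449.112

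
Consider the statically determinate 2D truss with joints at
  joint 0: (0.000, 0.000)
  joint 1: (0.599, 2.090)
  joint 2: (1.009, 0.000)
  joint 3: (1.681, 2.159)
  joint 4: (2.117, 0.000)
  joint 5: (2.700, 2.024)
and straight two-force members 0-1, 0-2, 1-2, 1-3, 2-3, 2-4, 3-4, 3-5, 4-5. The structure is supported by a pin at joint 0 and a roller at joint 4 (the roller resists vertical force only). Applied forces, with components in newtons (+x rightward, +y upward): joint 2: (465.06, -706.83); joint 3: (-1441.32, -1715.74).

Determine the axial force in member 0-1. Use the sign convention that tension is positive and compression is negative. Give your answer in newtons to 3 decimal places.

-2281.516

N=6 nodes, M=9 members, R=3 reactions → 2N=12, M+R=12
member 0 (0-1): L=2.1741, (cx,cy)=(0.2755,0.9613)
member 1 (0-2): L=1.0090, (cx,cy)=(1.0000,0.0000)
member 2 (1-2): L=2.1298, (cx,cy)=(0.1925,-0.9813)
member 3 (1-3): L=1.0842, (cx,cy)=(0.9980,0.0636)
member 4 (2-3): L=2.2612, (cx,cy)=(0.2972,0.9548)
member 5 (2-4): L=1.1080, (cx,cy)=(1.0000,0.0000)
member 6 (3-4): L=2.2026, (cx,cy)=(0.1979,-0.9802)
member 7 (3-5): L=1.0279, (cx,cy)=(0.9913,-0.1313)
member 8 (4-5): L=2.1063, (cx,cy)=(0.2768,0.9609)
solve A·x = −loads:
  F[0-1] = -2281.5162 N (compression)
  F[0-2] = -347.6777 N (compression)
  F[1-2] = +2167.0606 N (tension)
  F[1-3] = -1047.8724 N (compression)
  F[2-3] = -1486.8793 N (compression)
  F[2-4] = +46.3168 N (tension)
  F[3-4] = -233.9831 N (compression)
  F[3-5] = +0.0000 N (tension)
  F[4-5] = -0.0000 N (compression)
  Rx@0 = +976.2600 N
  Ry@0 = +2193.2169 N
  Ry@4 = +229.3531 N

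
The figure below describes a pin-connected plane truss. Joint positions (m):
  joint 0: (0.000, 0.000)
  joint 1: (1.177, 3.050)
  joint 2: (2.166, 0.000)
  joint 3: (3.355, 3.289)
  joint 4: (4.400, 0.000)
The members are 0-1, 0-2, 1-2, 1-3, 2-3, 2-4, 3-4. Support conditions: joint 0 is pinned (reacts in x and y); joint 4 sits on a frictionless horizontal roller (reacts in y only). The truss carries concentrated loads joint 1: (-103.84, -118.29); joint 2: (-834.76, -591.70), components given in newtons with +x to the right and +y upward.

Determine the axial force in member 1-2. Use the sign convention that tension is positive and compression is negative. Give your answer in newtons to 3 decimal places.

N=5 nodes, M=7 members, R=3 reactions → 2N=10, M+R=10
member 0 (0-1): L=3.2692, (cx,cy)=(0.3600,0.9329)
member 1 (0-2): L=2.1660, (cx,cy)=(1.0000,0.0000)
member 2 (1-2): L=3.2063, (cx,cy)=(0.3085,-0.9512)
member 3 (1-3): L=2.1911, (cx,cy)=(0.9940,0.1091)
member 4 (2-3): L=3.4973, (cx,cy)=(0.3400,0.9404)
member 5 (2-4): L=2.2340, (cx,cy)=(1.0000,0.0000)
member 6 (3-4): L=3.4510, (cx,cy)=(0.3028,-0.9531)
solve A·x = −loads:
  F[0-1] = -492.0447 N (compression)
  F[0-2] = -761.4520 N (compression)
  F[1-2] = +337.7520 N (tension)
  F[1-3] = -178.5535 N (compression)
  F[2-3] = +287.5445 N (tension)
  F[2-4] = +79.7302 N (tension)
  F[3-4] = -263.3020 N (compression)
  Rx@0 = +938.6000 N
  Ry@0 = +459.0497 N
  Ry@4 = +250.9403 N

337.752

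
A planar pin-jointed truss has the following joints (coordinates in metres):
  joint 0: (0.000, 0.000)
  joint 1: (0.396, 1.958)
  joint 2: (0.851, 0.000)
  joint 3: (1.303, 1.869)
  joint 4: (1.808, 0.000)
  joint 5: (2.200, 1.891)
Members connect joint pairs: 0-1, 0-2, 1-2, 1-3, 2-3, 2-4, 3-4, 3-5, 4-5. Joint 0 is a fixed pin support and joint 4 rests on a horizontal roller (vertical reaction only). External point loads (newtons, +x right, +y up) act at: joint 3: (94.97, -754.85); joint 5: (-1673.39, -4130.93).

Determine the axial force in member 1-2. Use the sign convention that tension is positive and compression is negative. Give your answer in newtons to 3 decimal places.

1036.343

N=6 nodes, M=9 members, R=3 reactions → 2N=12, M+R=12
member 0 (0-1): L=1.9976, (cx,cy)=(0.1982,0.9802)
member 1 (0-2): L=0.8510, (cx,cy)=(1.0000,0.0000)
member 2 (1-2): L=2.0102, (cx,cy)=(0.2263,-0.9740)
member 3 (1-3): L=0.9114, (cx,cy)=(0.9952,-0.0977)
member 4 (2-3): L=1.9229, (cx,cy)=(0.2351,0.9720)
member 5 (2-4): L=0.9570, (cx,cy)=(1.0000,0.0000)
member 6 (3-4): L=1.9360, (cx,cy)=(0.2608,-0.9654)
member 7 (3-5): L=0.8973, (cx,cy)=(0.9997,0.0245)
member 8 (4-5): L=1.9312, (cx,cy)=(0.2030,0.9792)
solve A·x = −loads:
  F[0-1] = -986.8160 N (compression)
  F[0-2] = -1382.8000 N (compression)
  F[1-2] = +1036.3425 N (tension)
  F[1-3] = -432.2611 N (compression)
  F[2-3] = -1038.5458 N (compression)
  F[2-4] = -904.1001 N (compression)
  F[3-4] = +199.1346 N (tension)
  F[3-5] = -821.4799 N (compression)
  F[4-5] = -4198.1844 N (compression)
  Rx@0 = +1578.4200 N
  Ry@0 = +967.2324 N
  Ry@4 = +3918.5476 N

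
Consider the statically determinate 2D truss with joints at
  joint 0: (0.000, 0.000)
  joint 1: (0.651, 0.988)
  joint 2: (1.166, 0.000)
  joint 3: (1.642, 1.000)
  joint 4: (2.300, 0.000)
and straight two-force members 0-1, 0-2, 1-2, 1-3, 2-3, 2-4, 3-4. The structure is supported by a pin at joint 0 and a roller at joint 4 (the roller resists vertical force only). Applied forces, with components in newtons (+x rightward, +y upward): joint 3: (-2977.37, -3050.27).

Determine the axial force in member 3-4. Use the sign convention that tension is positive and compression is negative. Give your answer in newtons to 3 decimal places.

-1057.150

N=5 nodes, M=7 members, R=3 reactions → 2N=10, M+R=10
member 0 (0-1): L=1.1832, (cx,cy)=(0.5502,0.8350)
member 1 (0-2): L=1.1660, (cx,cy)=(1.0000,0.0000)
member 2 (1-2): L=1.1142, (cx,cy)=(0.4622,-0.8868)
member 3 (1-3): L=0.9911, (cx,cy)=(0.9999,0.0121)
member 4 (2-3): L=1.1075, (cx,cy)=(0.4298,0.9029)
member 5 (2-4): L=1.1340, (cx,cy)=(1.0000,0.0000)
member 6 (3-4): L=1.1971, (cx,cy)=(0.5497,-0.8354)
solve A·x = −loads:
  F[0-1] = -2595.3011 N (compression)
  F[0-2] = -1549.4192 N (compression)
  F[1-2] = +2409.1903 N (tension)
  F[1-3] = -2541.7337 N (compression)
  F[2-3] = -2366.0550 N (compression)
  F[2-4] = +581.0922 N (tension)
  F[3-4] = -1057.1504 N (compression)
  Rx@0 = +2977.3700 N
  Ry@0 = +2167.1512 N
  Ry@4 = +883.1188 N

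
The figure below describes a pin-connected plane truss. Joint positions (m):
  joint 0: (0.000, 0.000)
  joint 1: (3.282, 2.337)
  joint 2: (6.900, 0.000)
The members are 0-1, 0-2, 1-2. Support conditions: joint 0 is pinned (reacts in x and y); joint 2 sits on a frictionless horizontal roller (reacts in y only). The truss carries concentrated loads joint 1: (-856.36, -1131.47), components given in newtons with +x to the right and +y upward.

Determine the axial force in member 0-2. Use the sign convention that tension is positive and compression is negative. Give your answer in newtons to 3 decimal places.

N=3 nodes, M=3 members, R=3 reactions → 2N=6, M+R=6
member 0 (0-1): L=4.0290, (cx,cy)=(0.8146,0.5800)
member 1 (0-2): L=6.9000, (cx,cy)=(1.0000,0.0000)
member 2 (1-2): L=4.3071, (cx,cy)=(0.8400,-0.5426)
solve A·x = −loads:
  F[0-1] = -1522.8760 N (compression)
  F[0-2] = +384.1563 N (tension)
  F[1-2] = -457.3291 N (compression)
  Rx@0 = +856.3600 N
  Ry@0 = +883.3292 N
  Ry@2 = +248.1408 N

384.156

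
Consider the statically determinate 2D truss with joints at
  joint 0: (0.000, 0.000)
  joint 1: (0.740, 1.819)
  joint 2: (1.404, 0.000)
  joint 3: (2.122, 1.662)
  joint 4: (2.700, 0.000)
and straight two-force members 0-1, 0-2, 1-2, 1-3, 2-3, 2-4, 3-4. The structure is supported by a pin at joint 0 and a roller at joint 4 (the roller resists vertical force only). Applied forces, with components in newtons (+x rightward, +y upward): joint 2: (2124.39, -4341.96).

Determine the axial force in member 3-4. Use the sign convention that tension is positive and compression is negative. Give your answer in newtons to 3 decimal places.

-2390.461

N=5 nodes, M=7 members, R=3 reactions → 2N=10, M+R=10
member 0 (0-1): L=1.9638, (cx,cy)=(0.3768,0.9263)
member 1 (0-2): L=1.4040, (cx,cy)=(1.0000,0.0000)
member 2 (1-2): L=1.9364, (cx,cy)=(0.3429,-0.9394)
member 3 (1-3): L=1.3909, (cx,cy)=(0.9936,-0.1129)
member 4 (2-3): L=1.8105, (cx,cy)=(0.3966,0.9180)
member 5 (2-4): L=1.2960, (cx,cy)=(1.0000,0.0000)
member 6 (3-4): L=1.7596, (cx,cy)=(0.3285,-0.9445)
solve A·x = −loads:
  F[0-1] = -2250.0035 N (compression)
  F[0-2] = +2972.2538 N (tension)
  F[1-2] = +2421.6167 N (tension)
  F[1-3] = -1689.0401 N (compression)
  F[2-3] = +2251.8174 N (tension)
  F[2-4] = +785.2103 N (tension)
  F[3-4] = -2390.4608 N (compression)
  Rx@0 = -2124.3900 N
  Ry@0 = +2084.1408 N
  Ry@4 = +2257.8192 N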